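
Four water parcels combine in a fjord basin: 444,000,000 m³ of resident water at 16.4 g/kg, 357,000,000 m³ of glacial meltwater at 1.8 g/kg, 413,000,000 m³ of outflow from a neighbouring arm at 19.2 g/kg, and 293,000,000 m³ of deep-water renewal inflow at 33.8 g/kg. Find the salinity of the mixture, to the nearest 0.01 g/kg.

Weighted by volume,
salt = 444,000,000×16.4 + 357,000,000×1.8 + 413,000,000×19.2 + 293,000,000×33.8 = 7,281,600,000 + 642,600,000 + 7,929,600,000 + 9,903,400,000 = 25,757,200,000
volume = 444,000,000 + 357,000,000 + 413,000,000 + 293,000,000 = 1,507,000,000 m³
S = 25,757,200,000 / 1,507,000,000 = 17.0917 g/kg

17.09 g/kg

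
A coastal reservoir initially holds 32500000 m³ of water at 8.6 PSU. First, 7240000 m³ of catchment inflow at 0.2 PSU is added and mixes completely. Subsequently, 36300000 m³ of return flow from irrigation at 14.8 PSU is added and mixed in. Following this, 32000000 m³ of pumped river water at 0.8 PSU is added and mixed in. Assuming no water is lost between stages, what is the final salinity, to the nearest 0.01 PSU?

7.81 PSU

By conservation of dissolved salt,
Initial salt = 32,500,000×8.6 = 279,500,000
After stage 1: salt = 279,500,000 + 7,240,000×0.2 = 280,948,000; volume = 39,740,000 m³; S = 7.07 PSU
After stage 2: salt = 280,948,000 + 36,300,000×14.8 = 818,188,000; volume = 76,040,000 m³; S = 10.76 PSU
After stage 3: salt = 818,188,000 + 32,000,000×0.8 = 843,788,000; volume = 108,040,000 m³
S = 843,788,000 / 108,040,000 = 7.81 PSU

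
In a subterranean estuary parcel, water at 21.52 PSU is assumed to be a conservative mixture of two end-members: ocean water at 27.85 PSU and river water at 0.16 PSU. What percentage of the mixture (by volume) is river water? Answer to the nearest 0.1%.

22.9%

Let f be the freshwater fraction. Salt balance per unit volume:
f×0.16 + (1−f)×27.85 = 21.52
f = (27.85 − 21.52) / (27.85 − 0.16) = 6.33/27.69 = 0.2286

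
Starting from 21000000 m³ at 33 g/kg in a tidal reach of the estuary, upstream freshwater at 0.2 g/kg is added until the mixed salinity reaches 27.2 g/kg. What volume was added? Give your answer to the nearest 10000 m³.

Salt balance: 21,000,000×33 + V×0.2 = (21,000,000+V)×27.2
693,000,000 + 0.2V = 571,200,000 + 27.2V
121,800,000 = 27V
V = 4,511,111.11 m³

4510000 m³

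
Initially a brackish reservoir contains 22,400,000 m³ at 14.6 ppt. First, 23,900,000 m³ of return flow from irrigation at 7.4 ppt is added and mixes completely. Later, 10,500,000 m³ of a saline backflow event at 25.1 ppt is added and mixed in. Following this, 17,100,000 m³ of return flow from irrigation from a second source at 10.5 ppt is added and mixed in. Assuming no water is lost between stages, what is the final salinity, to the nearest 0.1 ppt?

12.8 ppt

Salt balance:
Initial salt = 22,400,000×14.6 = 327,040,000
After stage 1: salt = 327,040,000 + 23,900,000×7.4 = 503,900,000; volume = 46,300,000 m³; S = 10.883 ppt
After stage 2: salt = 503,900,000 + 10,500,000×25.1 = 767,450,000; volume = 56,800,000 m³; S = 13.511 ppt
After stage 3: salt = 767,450,000 + 17,100,000×10.5 = 947,000,000; volume = 73,900,000 m³
S = 947,000,000 / 73,900,000 = 12.8146 ppt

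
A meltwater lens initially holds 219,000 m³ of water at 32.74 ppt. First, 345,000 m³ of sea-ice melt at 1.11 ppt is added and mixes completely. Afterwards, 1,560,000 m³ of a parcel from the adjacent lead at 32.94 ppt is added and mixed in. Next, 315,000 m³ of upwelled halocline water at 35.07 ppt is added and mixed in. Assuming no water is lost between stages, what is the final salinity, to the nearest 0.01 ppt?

28.69 ppt

Weighted by volume,
Initial salt = 219,000×32.74 = 7,170,060
After stage 1: salt = 7,170,060 + 345,000×1.11 = 7,553,010; volume = 564,000 m³; S = 13.392 ppt
After stage 2: salt = 7,553,010 + 1,560,000×32.94 = 58,939,410; volume = 2,124,000 m³; S = 27.749 ppt
After stage 3: salt = 58,939,410 + 315,000×35.07 = 69,986,460; volume = 2,439,000 m³
S = 69,986,460 / 2,439,000 = 28.6947 ppt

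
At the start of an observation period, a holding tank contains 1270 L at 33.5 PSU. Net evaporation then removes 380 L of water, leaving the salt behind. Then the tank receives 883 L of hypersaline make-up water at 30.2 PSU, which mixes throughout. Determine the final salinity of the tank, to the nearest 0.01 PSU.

39.04 PSU

After evaporation: salt = 1,270×33.5 = 42,545; volume = 1,270 − 380 = 890 L
After mixing: salt = 42,545 + 883×30.2 = 69,211.6; volume = 890 + 883 = 1,773 L
S = 69,211.6 / 1,773 = 39.0364 PSU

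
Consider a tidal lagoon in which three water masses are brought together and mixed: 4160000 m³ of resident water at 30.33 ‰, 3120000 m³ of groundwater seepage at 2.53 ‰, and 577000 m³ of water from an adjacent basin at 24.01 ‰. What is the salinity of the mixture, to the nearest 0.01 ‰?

18.83 ‰

Conserving salt mass:
salt = 4,160,000×30.33 + 3,120,000×2.53 + 577,000×24.01 = 126,172,800 + 7,893,600 + 13,853,770 = 147,920,170
volume = 4,160,000 + 3,120,000 + 577,000 = 7,857,000 m³
S = 147,920,170 / 7,857,000 = 18.8265 ‰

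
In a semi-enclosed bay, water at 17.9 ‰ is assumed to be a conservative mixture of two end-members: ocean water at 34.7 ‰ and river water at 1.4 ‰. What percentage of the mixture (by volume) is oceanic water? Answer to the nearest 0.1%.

49.5%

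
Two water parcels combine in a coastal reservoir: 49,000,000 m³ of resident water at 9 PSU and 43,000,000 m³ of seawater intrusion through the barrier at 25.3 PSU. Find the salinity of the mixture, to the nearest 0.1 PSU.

16.6 PSU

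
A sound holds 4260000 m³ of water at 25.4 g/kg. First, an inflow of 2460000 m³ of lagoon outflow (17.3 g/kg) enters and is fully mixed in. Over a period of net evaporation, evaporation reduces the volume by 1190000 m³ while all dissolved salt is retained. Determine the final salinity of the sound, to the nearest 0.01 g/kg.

After mixing: salt = 4,260,000×25.4 + 2,460,000×17.3 = 150,762,000; volume = 6,720,000 m³
After evaporation: salt unchanged = 150,762,000; volume = 6,720,000 − 1,190,000 = 5,530,000 m³
S = 150,762,000 / 5,530,000 = 27.2626 g/kg

27.26 g/kg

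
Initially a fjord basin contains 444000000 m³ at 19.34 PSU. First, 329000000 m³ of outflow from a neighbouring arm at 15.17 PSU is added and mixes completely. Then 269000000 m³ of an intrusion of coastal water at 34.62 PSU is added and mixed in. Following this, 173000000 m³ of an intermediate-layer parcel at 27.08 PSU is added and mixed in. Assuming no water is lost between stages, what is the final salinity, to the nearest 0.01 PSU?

Mass of salt is conserved:
Initial salt = 444,000,000×19.34 = 8,586,960,000
After stage 1: salt = 8,586,960,000 + 329,000,000×15.17 = 13,577,890,000; volume = 773,000,000 m³; S = 17.565 PSU
After stage 2: salt = 13,577,890,000 + 269,000,000×34.62 = 22,890,670,000; volume = 1,042,000,000 m³; S = 21.968 PSU
After stage 3: salt = 22,890,670,000 + 173,000,000×27.08 = 27,575,510,000; volume = 1,215,000,000 m³
S = 27,575,510,000 / 1,215,000,000 = 22.6959 PSU

22.70 PSU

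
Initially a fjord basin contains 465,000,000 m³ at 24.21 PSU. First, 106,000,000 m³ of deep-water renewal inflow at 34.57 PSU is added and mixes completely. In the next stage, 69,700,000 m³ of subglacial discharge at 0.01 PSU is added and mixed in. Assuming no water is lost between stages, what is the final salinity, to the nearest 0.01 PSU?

23.29 PSU

Mass of salt is conserved:
Initial salt = 465,000,000×24.21 = 11,257,650,000
After stage 1: salt = 11,257,650,000 + 106,000,000×34.57 = 14,922,070,000; volume = 571,000,000 m³; S = 26.133 PSU
After stage 2: salt = 14,922,070,000 + 69,700,000×0.01 = 14,922,767,000; volume = 640,700,000 m³
S = 14,922,767,000 / 640,700,000 = 23.2913 PSU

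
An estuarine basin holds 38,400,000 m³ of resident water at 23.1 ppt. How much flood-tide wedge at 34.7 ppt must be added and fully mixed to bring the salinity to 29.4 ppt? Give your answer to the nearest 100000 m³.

Salt balance: 38,400,000×23.1 + V×34.7 = (38,400,000+V)×29.4
887,040,000 + 34.7V = 1,128,960,000 + 29.4V
241,920,000 = 5.3V
V = 45,645,283.02 m³

45600000 m³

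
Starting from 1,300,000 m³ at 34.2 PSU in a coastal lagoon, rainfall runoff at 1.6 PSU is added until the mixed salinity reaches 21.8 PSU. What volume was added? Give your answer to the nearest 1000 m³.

798000 m³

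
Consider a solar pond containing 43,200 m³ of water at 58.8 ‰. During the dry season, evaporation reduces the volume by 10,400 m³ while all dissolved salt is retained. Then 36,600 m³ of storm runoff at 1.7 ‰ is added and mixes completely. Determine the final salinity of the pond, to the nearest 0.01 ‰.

37.50 ‰

After evaporation: salt = 43,200×58.8 = 2,540,160; volume = 43,200 − 10,400 = 32,800 m³
After mixing: salt = 2,540,160 + 36,600×1.7 = 2,602,380; volume = 32,800 + 36,600 = 69,400 m³
S = 2,602,380 / 69,400 = 37.4983 ‰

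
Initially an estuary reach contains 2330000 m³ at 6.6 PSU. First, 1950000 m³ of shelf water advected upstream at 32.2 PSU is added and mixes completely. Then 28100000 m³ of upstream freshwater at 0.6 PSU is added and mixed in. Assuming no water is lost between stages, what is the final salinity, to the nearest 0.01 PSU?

2.93 PSU

Conserving salt mass:
Initial salt = 2,330,000×6.6 = 15,378,000
After stage 1: salt = 15,378,000 + 1,950,000×32.2 = 78,168,000; volume = 4,280,000 m³; S = 18.264 PSU
After stage 2: salt = 78,168,000 + 28,100,000×0.6 = 95,028,000; volume = 32,380,000 m³
S = 95,028,000 / 32,380,000 = 2.9348 PSU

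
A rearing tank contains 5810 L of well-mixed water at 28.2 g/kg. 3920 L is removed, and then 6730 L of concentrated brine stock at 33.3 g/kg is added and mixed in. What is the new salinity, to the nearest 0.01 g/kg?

Remaining after removal: 1,890 L at 28.2 g/kg (salt = 53,298)
After addition: salt = 53,298 + 6,730×33.3 = 277,407; volume = 8,620 L
S = 277,407 / 8,620 = 32.1818 g/kg

32.18 g/kg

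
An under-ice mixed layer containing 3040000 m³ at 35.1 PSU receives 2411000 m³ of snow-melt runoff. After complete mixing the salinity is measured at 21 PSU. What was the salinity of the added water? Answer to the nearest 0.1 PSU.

3.2 PSU

Salt balance: 3,040,000×35.1 + 2,411,000×S = 5,451,000×21
106,704,000 + 2,411,000·S = 114,471,000
S = (114,471,000 − 106,704,000) / 2,411,000 = 3.2215 PSU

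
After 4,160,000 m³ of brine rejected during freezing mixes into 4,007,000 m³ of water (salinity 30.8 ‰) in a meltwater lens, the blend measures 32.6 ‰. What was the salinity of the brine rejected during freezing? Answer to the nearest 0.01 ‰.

Salt balance: 4,007,000×30.8 + 4,160,000×S = 8,167,000×32.6
123,415,600 + 4,160,000·S = 266,244,200
S = (266,244,200 − 123,415,600) / 4,160,000 = 34.3338 ‰

34.33 ‰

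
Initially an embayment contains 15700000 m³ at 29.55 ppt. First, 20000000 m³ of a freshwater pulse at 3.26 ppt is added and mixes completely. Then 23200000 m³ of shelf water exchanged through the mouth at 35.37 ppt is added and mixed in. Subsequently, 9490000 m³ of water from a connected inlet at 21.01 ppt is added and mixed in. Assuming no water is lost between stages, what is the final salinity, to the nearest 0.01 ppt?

22.65 ppt

Conserving salt mass:
Initial salt = 15,700,000×29.55 = 463,935,000
After stage 1: salt = 463,935,000 + 20,000,000×3.26 = 529,135,000; volume = 35,700,000 m³; S = 14.822 ppt
After stage 2: salt = 529,135,000 + 23,200,000×35.37 = 1,349,719,000; volume = 58,900,000 m³; S = 22.915 ppt
After stage 3: salt = 1,349,719,000 + 9,490,000×21.01 = 1,549,103,900; volume = 68,390,000 m³
S = 1,549,103,900 / 68,390,000 = 22.651 ppt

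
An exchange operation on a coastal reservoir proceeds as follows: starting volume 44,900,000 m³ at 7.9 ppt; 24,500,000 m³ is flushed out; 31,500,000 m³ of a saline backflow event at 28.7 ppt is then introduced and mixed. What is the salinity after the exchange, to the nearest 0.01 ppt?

20.52 ppt

Remaining after removal: 20,400,000 m³ at 7.9 ppt (salt = 161,160,000)
After addition: salt = 161,160,000 + 31,500,000×28.7 = 1,065,210,000; volume = 51,900,000 m³
S = 1,065,210,000 / 51,900,000 = 20.5243 ppt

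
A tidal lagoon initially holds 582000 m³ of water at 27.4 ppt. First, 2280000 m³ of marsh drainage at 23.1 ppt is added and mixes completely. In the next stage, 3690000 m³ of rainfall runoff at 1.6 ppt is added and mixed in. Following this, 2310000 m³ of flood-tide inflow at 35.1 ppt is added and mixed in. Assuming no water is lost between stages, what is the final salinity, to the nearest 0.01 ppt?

17.56 ppt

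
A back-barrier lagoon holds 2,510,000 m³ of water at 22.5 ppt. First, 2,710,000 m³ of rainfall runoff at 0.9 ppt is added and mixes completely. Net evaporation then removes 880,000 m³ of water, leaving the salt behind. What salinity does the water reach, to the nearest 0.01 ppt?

13.57 ppt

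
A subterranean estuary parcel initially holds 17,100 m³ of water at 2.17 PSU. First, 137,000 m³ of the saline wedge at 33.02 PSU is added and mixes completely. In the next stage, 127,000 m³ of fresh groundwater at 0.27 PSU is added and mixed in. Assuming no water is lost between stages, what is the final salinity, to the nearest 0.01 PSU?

Weighted by volume,
Initial salt = 17,100×2.17 = 37,107
After stage 1: salt = 37,107 + 137,000×33.02 = 4,560,847; volume = 154,100 m³; S = 29.597 PSU
After stage 2: salt = 4,560,847 + 127,000×0.27 = 4,595,137; volume = 281,100 m³
S = 4,595,137 / 281,100 = 16.347 PSU

16.35 PSU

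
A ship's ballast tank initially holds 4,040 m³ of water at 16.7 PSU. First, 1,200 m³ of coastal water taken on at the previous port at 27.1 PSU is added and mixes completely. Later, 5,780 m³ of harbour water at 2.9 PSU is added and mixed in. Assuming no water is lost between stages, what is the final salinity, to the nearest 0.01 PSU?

10.59 PSU

Salt balance:
Initial salt = 4,040×16.7 = 67,468
After stage 1: salt = 67,468 + 1,200×27.1 = 99,988; volume = 5,240 m³; S = 19.082 PSU
After stage 2: salt = 99,988 + 5,780×2.9 = 116,750; volume = 11,020 m³
S = 116,750 / 11,020 = 10.5944 PSU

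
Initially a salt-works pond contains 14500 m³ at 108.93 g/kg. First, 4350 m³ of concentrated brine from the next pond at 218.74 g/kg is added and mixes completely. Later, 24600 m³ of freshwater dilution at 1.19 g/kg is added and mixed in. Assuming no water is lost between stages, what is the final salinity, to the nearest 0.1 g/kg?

Total salt / total volume:
Initial salt = 14,500×108.93 = 1,579,485
After stage 1: salt = 1,579,485 + 4,350×218.74 = 2,531,004; volume = 18,850 m³; S = 134.271 g/kg
After stage 2: salt = 2,531,004 + 24,600×1.19 = 2,560,278; volume = 43,450 m³
S = 2,560,278 / 43,450 = 58.9247 g/kg

58.9 g/kg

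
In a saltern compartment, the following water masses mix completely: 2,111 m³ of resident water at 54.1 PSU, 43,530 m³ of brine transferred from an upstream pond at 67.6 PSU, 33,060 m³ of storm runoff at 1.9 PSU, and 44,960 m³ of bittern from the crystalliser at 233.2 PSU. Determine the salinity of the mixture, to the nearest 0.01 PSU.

Total salt / total volume:
salt = 2,111×54.1 + 43,530×67.6 + 33,060×1.9 + 44,960×233.2 = 114,205.1 + 2,942,628 + 62,814 + 10,484,672 = 13,604,319.1
volume = 2,111 + 43,530 + 33,060 + 44,960 = 123,661 m³
S = 13,604,319.1 / 123,661 = 110.013 PSU

110.01 PSU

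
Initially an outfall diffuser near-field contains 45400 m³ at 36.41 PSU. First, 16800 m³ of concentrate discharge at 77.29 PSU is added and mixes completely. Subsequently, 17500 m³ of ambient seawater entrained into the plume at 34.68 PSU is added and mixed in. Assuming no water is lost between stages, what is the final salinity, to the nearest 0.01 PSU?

44.65 PSU

By conservation of dissolved salt,
Initial salt = 45,400×36.41 = 1,653,014
After stage 1: salt = 1,653,014 + 16,800×77.29 = 2,951,486; volume = 62,200 m³; S = 47.452 PSU
After stage 2: salt = 2,951,486 + 17,500×34.68 = 3,558,386; volume = 79,700 m³
S = 3,558,386 / 79,700 = 44.6473 PSU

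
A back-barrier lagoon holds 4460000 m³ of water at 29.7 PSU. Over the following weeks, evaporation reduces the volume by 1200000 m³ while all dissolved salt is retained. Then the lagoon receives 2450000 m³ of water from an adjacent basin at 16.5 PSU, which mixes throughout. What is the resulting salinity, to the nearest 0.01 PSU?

30.28 PSU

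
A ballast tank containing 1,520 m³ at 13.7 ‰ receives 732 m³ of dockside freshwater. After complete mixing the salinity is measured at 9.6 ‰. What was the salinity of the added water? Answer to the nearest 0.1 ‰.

1.1 ‰

Salt balance: 1,520×13.7 + 732×S = 2,252×9.6
20,824 + 732·S = 21,619.2
S = (21,619.2 − 20,824) / 732 = 1.0863 ‰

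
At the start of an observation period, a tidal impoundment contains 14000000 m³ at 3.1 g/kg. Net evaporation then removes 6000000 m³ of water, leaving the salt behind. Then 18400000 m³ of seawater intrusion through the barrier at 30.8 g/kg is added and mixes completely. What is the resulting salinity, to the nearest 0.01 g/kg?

23.11 g/kg

After evaporation: salt = 14,000,000×3.1 = 43,400,000; volume = 14,000,000 − 6,000,000 = 8,000,000 m³
After mixing: salt = 43,400,000 + 18,400,000×30.8 = 610,120,000; volume = 8,000,000 + 18,400,000 = 26,400,000 m³
S = 610,120,000 / 26,400,000 = 23.1106 g/kg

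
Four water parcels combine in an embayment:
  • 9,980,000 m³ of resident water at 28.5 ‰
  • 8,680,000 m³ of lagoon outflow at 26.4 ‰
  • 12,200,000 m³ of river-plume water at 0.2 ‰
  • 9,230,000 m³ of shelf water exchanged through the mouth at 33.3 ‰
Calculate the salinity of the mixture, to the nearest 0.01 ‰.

20.54 ‰

Salt balance:
salt = 9,980,000×28.5 + 8,680,000×26.4 + 12,200,000×0.2 + 9,230,000×33.3 = 284,430,000 + 229,152,000 + 2,440,000 + 307,359,000 = 823,381,000
volume = 9,980,000 + 8,680,000 + 12,200,000 + 9,230,000 = 40,090,000 m³
S = 823,381,000 / 40,090,000 = 20.5383 ‰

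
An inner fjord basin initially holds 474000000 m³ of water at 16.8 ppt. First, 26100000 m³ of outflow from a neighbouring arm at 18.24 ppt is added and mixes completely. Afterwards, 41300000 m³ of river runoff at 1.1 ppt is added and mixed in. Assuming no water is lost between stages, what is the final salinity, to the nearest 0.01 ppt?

15.67 ppt

By conservation of dissolved salt,
Initial salt = 474,000,000×16.8 = 7,963,200,000
After stage 1: salt = 7,963,200,000 + 26,100,000×18.24 = 8,439,264,000; volume = 500,100,000 m³; S = 16.875 ppt
After stage 2: salt = 8,439,264,000 + 41,300,000×1.1 = 8,484,694,000; volume = 541,400,000 m³
S = 8,484,694,000 / 541,400,000 = 15.6718 ppt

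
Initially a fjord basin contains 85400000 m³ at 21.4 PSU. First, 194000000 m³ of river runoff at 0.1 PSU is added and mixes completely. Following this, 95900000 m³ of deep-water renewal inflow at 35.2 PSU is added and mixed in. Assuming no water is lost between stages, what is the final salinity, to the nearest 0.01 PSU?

Mass of salt is conserved:
Initial salt = 85,400,000×21.4 = 1,827,560,000
After stage 1: salt = 1,827,560,000 + 194,000,000×0.1 = 1,846,960,000; volume = 279,400,000 m³; S = 6.61 PSU
After stage 2: salt = 1,846,960,000 + 95,900,000×35.2 = 5,222,640,000; volume = 375,300,000 m³
S = 5,222,640,000 / 375,300,000 = 13.9159 PSU

13.92 PSU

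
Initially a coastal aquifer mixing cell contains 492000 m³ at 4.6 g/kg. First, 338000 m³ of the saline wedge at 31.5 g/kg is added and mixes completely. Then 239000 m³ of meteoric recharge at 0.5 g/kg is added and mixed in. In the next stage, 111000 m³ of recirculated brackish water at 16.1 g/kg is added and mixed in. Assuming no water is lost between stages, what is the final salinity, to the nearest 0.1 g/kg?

Salt balance:
Initial salt = 492,000×4.6 = 2,263,200
After stage 1: salt = 2,263,200 + 338,000×31.5 = 12,910,200; volume = 830,000 m³; S = 15.554 g/kg
After stage 2: salt = 12,910,200 + 239,000×0.5 = 13,029,700; volume = 1,069,000 m³; S = 12.189 g/kg
After stage 3: salt = 13,029,700 + 111,000×16.1 = 14,816,800; volume = 1,180,000 m³
S = 14,816,800 / 1,180,000 = 12.5566 g/kg

12.6 g/kg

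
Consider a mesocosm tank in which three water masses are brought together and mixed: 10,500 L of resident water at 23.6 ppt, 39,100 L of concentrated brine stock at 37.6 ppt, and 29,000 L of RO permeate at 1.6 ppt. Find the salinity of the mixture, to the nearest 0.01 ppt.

Mass of salt is conserved:
salt = 10,500×23.6 + 39,100×37.6 + 29,000×1.6 = 247,800 + 1,470,160 + 46,400 = 1,764,360
volume = 10,500 + 39,100 + 29,000 = 78,600 L
S = 1,764,360 / 78,600 = 22.4473 ppt

22.45 ppt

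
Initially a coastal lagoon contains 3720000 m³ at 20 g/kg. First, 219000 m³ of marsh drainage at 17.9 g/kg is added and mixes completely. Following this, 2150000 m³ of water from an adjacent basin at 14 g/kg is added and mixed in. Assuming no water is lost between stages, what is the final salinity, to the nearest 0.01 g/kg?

17.81 g/kg

Mass of salt is conserved:
Initial salt = 3,720,000×20 = 74,400,000
After stage 1: salt = 74,400,000 + 219,000×17.9 = 78,320,100; volume = 3,939,000 m³; S = 19.883 g/kg
After stage 2: salt = 78,320,100 + 2,150,000×14 = 108,420,100; volume = 6,089,000 m³
S = 108,420,100 / 6,089,000 = 17.8059 g/kg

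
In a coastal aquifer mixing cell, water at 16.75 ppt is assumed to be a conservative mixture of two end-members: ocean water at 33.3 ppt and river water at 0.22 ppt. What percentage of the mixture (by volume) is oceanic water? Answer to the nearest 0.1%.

Let g be the oceanic fraction. Salt balance per unit volume:
g×33.3 + (1−g)×0.22 = 16.75
g = (16.75 − 0.22) / (33.3 − 0.22) = 16.53/33.08 = 0.4997

50.0%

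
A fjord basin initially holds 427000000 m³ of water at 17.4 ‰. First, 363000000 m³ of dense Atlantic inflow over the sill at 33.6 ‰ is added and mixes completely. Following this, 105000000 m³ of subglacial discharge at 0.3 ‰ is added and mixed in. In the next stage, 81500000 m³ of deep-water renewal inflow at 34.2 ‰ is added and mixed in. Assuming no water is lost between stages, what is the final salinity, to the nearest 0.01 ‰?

Conserving salt mass:
Initial salt = 427,000,000×17.4 = 7,429,800,000
After stage 1: salt = 7,429,800,000 + 363,000,000×33.6 = 19,626,600,000; volume = 790,000,000 m³; S = 24.844 ‰
After stage 2: salt = 19,626,600,000 + 105,000,000×0.3 = 19,658,100,000; volume = 895,000,000 m³; S = 21.964 ‰
After stage 3: salt = 19,658,100,000 + 81,500,000×34.2 = 22,445,400,000; volume = 976,500,000 m³
S = 22,445,400,000 / 976,500,000 = 22.9856 ‰

22.99 ‰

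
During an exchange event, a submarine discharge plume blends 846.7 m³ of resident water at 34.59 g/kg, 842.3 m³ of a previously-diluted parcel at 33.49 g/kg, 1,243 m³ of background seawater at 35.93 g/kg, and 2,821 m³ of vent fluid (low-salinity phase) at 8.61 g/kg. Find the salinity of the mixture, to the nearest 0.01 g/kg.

21.98 g/kg

By conservation of dissolved salt,
salt = 846.7×34.59 + 842.3×33.49 + 1,243×35.93 + 2,821×8.61 = 29,287.353 + 28,208.627 + 44,660.99 + 24,288.81 = 126,445.78
volume = 846.7 + 842.3 + 1,243 + 2,821 = 5,753 m³
S = 126,445.78 / 5,753 = 21.9791 g/kg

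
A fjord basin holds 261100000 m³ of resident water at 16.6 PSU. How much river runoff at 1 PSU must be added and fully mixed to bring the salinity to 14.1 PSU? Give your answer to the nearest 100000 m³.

49800000 m³

Salt balance: 261,100,000×16.6 + V×1 = (261,100,000+V)×14.1
4,334,260,000 + 1V = 3,681,510,000 + 14.1V
652,750,000 = 13.1V
V = 49,828,244.27 m³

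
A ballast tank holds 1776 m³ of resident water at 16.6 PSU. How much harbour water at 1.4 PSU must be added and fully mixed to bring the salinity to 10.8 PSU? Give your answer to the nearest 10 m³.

Salt balance: 1,776×16.6 + V×1.4 = (1,776+V)×10.8
29,481.6 + 1.4V = 19,180.8 + 10.8V
10,300.8 = 9.4V
V = 1,095.83 m³

1100 m³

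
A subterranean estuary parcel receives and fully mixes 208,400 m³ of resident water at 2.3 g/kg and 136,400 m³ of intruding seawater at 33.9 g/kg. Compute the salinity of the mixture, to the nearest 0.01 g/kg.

14.80 g/kg

Salt balance:
salt = 208,400×2.3 + 136,400×33.9 = 479,320 + 4,623,960 = 5,103,280
volume = 208,400 + 136,400 = 344,800 m³
S = 5,103,280 / 344,800 = 14.8007 g/kg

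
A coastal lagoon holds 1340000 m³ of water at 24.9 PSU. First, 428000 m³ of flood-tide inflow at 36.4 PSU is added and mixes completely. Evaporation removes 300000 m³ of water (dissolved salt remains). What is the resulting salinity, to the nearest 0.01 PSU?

33.34 PSU

After mixing: salt = 1,340,000×24.9 + 428,000×36.4 = 48,945,200; volume = 1,768,000 m³
After evaporation: salt unchanged = 48,945,200; volume = 1,768,000 − 300,000 = 1,468,000 m³
S = 48,945,200 / 1,468,000 = 33.3414 PSU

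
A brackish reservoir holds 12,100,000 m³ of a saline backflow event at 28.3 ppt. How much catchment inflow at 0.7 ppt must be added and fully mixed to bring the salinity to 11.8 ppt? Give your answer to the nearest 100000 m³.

Salt balance: 12,100,000×28.3 + V×0.7 = (12,100,000+V)×11.8
342,430,000 + 0.7V = 142,780,000 + 11.8V
199,650,000 = 11.1V
V = 17,986,486.49 m³

18000000 m³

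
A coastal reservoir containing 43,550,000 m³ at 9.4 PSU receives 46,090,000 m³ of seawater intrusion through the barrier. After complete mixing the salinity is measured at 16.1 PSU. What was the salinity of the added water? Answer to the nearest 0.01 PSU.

22.43 PSU

Salt balance: 43,550,000×9.4 + 46,090,000×S = 89,640,000×16.1
409,370,000 + 46,090,000·S = 1,443,204,000
S = (1,443,204,000 − 409,370,000) / 46,090,000 = 22.4308 PSU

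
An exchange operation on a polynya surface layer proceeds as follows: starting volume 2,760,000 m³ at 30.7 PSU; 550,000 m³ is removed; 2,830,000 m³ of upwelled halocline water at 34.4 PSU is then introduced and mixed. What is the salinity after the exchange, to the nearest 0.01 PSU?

Remaining after removal: 2,210,000 m³ at 30.7 PSU (salt = 67,847,000)
After addition: salt = 67,847,000 + 2,830,000×34.4 = 165,199,000; volume = 5,040,000 m³
S = 165,199,000 / 5,040,000 = 32.7776 PSU

32.78 PSU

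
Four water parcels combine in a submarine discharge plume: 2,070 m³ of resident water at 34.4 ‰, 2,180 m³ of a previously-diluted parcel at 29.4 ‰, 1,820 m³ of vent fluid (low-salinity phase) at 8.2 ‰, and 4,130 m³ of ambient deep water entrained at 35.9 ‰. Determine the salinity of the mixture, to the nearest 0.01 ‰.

By conservation of dissolved salt,
salt = 2,070×34.4 + 2,180×29.4 + 1,820×8.2 + 4,130×35.9 = 71,208 + 64,092 + 14,924 + 148,267 = 298,491
volume = 2,070 + 2,180 + 1,820 + 4,130 = 10,200 m³
S = 298,491 / 10,200 = 29.2638 ‰

29.26 ‰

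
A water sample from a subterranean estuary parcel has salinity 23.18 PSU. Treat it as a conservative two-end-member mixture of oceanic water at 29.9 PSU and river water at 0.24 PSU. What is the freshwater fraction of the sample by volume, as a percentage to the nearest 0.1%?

22.7%

Let f be the freshwater fraction. Salt balance per unit volume:
f×0.24 + (1−f)×29.9 = 23.18
f = (29.9 − 23.18) / (29.9 − 0.24) = 6.72/29.66 = 0.2266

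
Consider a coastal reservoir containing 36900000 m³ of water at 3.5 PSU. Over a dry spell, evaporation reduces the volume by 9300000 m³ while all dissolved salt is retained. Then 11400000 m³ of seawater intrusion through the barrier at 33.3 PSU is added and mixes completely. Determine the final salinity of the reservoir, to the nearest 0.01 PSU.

13.05 PSU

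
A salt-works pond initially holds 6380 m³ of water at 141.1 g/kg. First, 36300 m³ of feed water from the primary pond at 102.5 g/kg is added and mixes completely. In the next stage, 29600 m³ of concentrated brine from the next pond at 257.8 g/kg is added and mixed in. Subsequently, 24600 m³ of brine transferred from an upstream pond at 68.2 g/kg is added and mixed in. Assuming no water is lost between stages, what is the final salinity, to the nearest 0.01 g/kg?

143.78 g/kg

Weighted by volume,
Initial salt = 6,380×141.1 = 900,218
After stage 1: salt = 900,218 + 36,300×102.5 = 4,620,968; volume = 42,680 m³; S = 108.27 g/kg
After stage 2: salt = 4,620,968 + 29,600×257.8 = 12,251,848; volume = 72,280 m³; S = 169.505 g/kg
After stage 3: salt = 12,251,848 + 24,600×68.2 = 13,929,568; volume = 96,880 m³
S = 13,929,568 / 96,880 = 143.7817 g/kg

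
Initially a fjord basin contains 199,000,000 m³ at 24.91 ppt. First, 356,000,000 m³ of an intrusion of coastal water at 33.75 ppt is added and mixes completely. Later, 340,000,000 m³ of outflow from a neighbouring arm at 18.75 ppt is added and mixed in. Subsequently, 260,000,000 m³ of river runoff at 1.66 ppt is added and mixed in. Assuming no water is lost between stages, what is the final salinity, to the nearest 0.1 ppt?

20.6 ppt

By conservation of dissolved salt,
Initial salt = 199,000,000×24.91 = 4,957,090,000
After stage 1: salt = 4,957,090,000 + 356,000,000×33.75 = 16,972,090,000; volume = 555,000,000 m³; S = 30.58 ppt
After stage 2: salt = 16,972,090,000 + 340,000,000×18.75 = 23,347,090,000; volume = 895,000,000 m³; S = 26.086 ppt
After stage 3: salt = 23,347,090,000 + 260,000,000×1.66 = 23,778,690,000; volume = 1,155,000,000 m³
S = 23,778,690,000 / 1,155,000,000 = 20.5876 ppt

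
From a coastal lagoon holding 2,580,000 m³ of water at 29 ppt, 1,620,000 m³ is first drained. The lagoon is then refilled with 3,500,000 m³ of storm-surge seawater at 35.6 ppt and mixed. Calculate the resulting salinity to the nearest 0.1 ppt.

34.2 ppt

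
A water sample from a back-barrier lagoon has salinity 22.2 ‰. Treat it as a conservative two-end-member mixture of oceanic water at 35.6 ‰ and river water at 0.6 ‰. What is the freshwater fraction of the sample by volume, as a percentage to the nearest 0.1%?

38.3%

Let f be the freshwater fraction. Salt balance per unit volume:
f×0.6 + (1−f)×35.6 = 22.2
f = (35.6 − 22.2) / (35.6 − 0.6) = 13.4/35 = 0.3829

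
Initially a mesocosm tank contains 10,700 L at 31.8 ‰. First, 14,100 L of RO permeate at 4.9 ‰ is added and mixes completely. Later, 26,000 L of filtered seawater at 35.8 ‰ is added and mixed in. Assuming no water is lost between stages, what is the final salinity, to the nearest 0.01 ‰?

26.38 ‰

Total salt / total volume:
Initial salt = 10,700×31.8 = 340,260
After stage 1: salt = 340,260 + 14,100×4.9 = 409,350; volume = 24,800 L; S = 16.506 ‰
After stage 2: salt = 409,350 + 26,000×35.8 = 1,340,150; volume = 50,800 L
S = 1,340,150 / 50,800 = 26.3809 ‰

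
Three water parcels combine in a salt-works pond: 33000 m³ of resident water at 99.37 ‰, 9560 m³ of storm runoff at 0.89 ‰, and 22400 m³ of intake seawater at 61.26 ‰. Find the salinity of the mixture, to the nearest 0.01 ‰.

71.74 ‰

Weighted by volume,
salt = 33,000×99.37 + 9,560×0.89 + 22,400×61.26 = 3,279,210 + 8,508.4 + 1,372,224 = 4,659,942.4
volume = 33,000 + 9,560 + 22,400 = 64,960 m³
S = 4,659,942.4 / 64,960 = 71.7356 ‰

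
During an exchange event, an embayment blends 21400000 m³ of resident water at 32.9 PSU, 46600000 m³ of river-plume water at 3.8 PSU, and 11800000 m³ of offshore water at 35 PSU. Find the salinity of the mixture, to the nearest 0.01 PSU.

16.22 PSU

Total salt / total volume:
salt = 21,400,000×32.9 + 46,600,000×3.8 + 11,800,000×35 = 704,060,000 + 177,080,000 + 413,000,000 = 1,294,140,000
volume = 21,400,000 + 46,600,000 + 11,800,000 = 79,800,000 m³
S = 1,294,140,000 / 79,800,000 = 16.2173 PSU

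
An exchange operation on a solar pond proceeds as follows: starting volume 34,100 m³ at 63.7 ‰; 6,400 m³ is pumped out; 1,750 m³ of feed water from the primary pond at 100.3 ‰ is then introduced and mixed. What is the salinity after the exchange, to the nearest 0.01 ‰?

65.87 ‰

Remaining after removal: 27,700 m³ at 63.7 ‰ (salt = 1,764,490)
After addition: salt = 1,764,490 + 1,750×100.3 = 1,940,015; volume = 29,450 m³
S = 1,940,015 / 29,450 = 65.8749 ‰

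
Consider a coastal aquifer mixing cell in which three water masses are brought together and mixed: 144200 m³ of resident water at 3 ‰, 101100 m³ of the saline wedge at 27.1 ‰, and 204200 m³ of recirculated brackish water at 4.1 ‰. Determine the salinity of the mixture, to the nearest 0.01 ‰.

8.92 ‰

Mass of salt is conserved:
salt = 144,200×3 + 101,100×27.1 + 204,200×4.1 = 432,600 + 2,739,810 + 837,220 = 4,009,630
volume = 144,200 + 101,100 + 204,200 = 449,500 m³
S = 4,009,630 / 449,500 = 8.9202 ‰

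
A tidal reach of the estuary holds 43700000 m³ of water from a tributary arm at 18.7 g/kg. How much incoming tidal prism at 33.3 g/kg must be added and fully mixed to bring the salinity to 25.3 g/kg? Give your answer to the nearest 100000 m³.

Salt balance: 43,700,000×18.7 + V×33.3 = (43,700,000+V)×25.3
817,190,000 + 33.3V = 1,105,610,000 + 25.3V
288,420,000 = 8V
V = 36,052,500 m³

36100000 m³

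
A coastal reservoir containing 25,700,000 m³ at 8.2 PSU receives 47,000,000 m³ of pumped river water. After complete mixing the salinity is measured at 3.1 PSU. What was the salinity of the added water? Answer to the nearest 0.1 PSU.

Salt balance: 25,700,000×8.2 + 47,000,000×S = 72,700,000×3.1
210,740,000 + 47,000,000·S = 225,370,000
S = (225,370,000 − 210,740,000) / 47,000,000 = 0.3113 PSU

0.3 PSU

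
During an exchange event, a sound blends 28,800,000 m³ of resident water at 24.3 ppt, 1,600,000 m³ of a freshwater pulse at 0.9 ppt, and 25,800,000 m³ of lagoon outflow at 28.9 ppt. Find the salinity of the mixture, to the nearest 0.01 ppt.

25.75 ppt

Weighted by volume,
salt = 28,800,000×24.3 + 1,600,000×0.9 + 25,800,000×28.9 = 699,840,000 + 1,440,000 + 745,620,000 = 1,446,900,000
volume = 28,800,000 + 1,600,000 + 25,800,000 = 56,200,000 m³
S = 1,446,900,000 / 56,200,000 = 25.7456 ppt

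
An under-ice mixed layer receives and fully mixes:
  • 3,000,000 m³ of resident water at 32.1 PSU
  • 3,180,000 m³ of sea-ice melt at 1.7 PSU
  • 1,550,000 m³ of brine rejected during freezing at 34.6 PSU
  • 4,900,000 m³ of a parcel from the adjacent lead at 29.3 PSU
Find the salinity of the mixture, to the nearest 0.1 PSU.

23.7 PSU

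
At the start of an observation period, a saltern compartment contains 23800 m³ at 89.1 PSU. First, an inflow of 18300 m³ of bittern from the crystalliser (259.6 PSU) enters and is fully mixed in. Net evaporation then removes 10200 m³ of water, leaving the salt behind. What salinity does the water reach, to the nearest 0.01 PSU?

After mixing: salt = 23,800×89.1 + 18,300×259.6 = 6,871,260; volume = 42,100 m³
After evaporation: salt unchanged = 6,871,260; volume = 42,100 − 10,200 = 31,900 m³
S = 6,871,260 / 31,900 = 215.4 PSU

215.40 PSU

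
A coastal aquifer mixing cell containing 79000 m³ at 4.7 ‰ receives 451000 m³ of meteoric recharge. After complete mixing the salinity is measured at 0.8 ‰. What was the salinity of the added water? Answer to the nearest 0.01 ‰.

Salt balance: 79,000×4.7 + 451,000×S = 530,000×0.8
371,300 + 451,000·S = 424,000
S = (424,000 − 371,300) / 451,000 = 0.1169 ‰

0.12 ‰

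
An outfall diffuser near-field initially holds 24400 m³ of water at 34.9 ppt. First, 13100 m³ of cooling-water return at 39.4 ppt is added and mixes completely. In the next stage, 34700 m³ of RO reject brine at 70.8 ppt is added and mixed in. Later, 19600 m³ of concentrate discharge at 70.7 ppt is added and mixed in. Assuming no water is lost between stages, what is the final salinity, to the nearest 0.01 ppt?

By conservation of dissolved salt,
Initial salt = 24,400×34.9 = 851,560
After stage 1: salt = 851,560 + 13,100×39.4 = 1,367,700; volume = 37,500 m³; S = 36.472 ppt
After stage 2: salt = 1,367,700 + 34,700×70.8 = 3,824,460; volume = 72,200 m³; S = 52.97 ppt
After stage 3: salt = 3,824,460 + 19,600×70.7 = 5,210,180; volume = 91,800 m³
S = 5,210,180 / 91,800 = 56.7558 ppt

56.76 ppt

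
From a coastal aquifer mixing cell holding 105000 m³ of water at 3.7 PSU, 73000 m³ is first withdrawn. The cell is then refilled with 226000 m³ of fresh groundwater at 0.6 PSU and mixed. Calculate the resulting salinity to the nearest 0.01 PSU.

0.98 PSU

Remaining after removal: 32,000 m³ at 3.7 PSU (salt = 118,400)
After addition: salt = 118,400 + 226,000×0.6 = 254,000; volume = 258,000 m³
S = 254,000 / 258,000 = 0.9845 PSU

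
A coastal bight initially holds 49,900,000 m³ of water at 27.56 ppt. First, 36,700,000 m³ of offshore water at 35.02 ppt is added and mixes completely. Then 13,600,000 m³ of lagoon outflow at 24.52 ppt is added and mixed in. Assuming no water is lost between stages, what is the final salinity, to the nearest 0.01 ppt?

29.88 ppt

Mass of salt is conserved:
Initial salt = 49,900,000×27.56 = 1,375,244,000
After stage 1: salt = 1,375,244,000 + 36,700,000×35.02 = 2,660,478,000; volume = 86,600,000 m³; S = 30.721 ppt
After stage 2: salt = 2,660,478,000 + 13,600,000×24.52 = 2,993,950,000; volume = 100,200,000 m³
S = 2,993,950,000 / 100,200,000 = 29.8797 ppt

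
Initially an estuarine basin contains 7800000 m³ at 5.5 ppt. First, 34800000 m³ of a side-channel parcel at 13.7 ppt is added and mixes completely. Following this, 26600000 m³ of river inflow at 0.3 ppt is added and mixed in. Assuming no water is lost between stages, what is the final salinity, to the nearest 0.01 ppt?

7.62 ppt

Weighted by volume,
Initial salt = 7,800,000×5.5 = 42,900,000
After stage 1: salt = 42,900,000 + 34,800,000×13.7 = 519,660,000; volume = 42,600,000 m³; S = 12.199 ppt
After stage 2: salt = 519,660,000 + 26,600,000×0.3 = 527,640,000; volume = 69,200,000 m³
S = 527,640,000 / 69,200,000 = 7.6249 ppt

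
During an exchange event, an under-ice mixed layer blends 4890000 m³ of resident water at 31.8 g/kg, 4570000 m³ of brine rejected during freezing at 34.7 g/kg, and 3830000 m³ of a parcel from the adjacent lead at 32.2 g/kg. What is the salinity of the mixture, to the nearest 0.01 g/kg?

32.91 g/kg

Total salt / total volume:
salt = 4,890,000×31.8 + 4,570,000×34.7 + 3,830,000×32.2 = 155,502,000 + 158,579,000 + 123,326,000 = 437,407,000
volume = 4,890,000 + 4,570,000 + 3,830,000 = 13,290,000 m³
S = 437,407,000 / 13,290,000 = 32.9125 g/kg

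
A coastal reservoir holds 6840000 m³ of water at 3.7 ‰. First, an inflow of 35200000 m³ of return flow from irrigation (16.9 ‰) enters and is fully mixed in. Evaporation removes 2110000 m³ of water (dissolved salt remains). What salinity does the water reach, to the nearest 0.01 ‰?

15.53 ‰

After mixing: salt = 6,840,000×3.7 + 35,200,000×16.9 = 620,188,000; volume = 42,040,000 m³
After evaporation: salt unchanged = 620,188,000; volume = 42,040,000 − 2,110,000 = 39,930,000 m³
S = 620,188,000 / 39,930,000 = 15.5319 ‰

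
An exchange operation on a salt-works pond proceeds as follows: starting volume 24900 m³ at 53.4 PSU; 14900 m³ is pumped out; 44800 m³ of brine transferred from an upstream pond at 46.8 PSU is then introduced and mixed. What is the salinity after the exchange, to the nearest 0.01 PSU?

48.00 PSU

Remaining after removal: 10,000 m³ at 53.4 PSU (salt = 534,000)
After addition: salt = 534,000 + 44,800×46.8 = 2,630,640; volume = 54,800 m³
S = 2,630,640 / 54,800 = 48.0044 PSU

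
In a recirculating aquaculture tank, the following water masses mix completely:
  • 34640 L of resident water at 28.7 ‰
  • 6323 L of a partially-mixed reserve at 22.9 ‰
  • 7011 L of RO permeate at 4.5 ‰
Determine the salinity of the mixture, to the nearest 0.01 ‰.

Conserving salt mass:
salt = 34,640×28.7 + 6,323×22.9 + 7,011×4.5 = 994,168 + 144,796.7 + 31,549.5 = 1,170,514.2
volume = 34,640 + 6,323 + 7,011 = 47,974 L
S = 1,170,514.2 / 47,974 = 24.3989 ‰

24.40 ‰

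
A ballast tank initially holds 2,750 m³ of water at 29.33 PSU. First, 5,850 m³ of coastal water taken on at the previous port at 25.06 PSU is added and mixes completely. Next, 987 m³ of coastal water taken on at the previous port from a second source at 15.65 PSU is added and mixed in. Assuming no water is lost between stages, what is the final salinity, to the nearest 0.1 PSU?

25.3 PSU

Conserving salt mass:
Initial salt = 2,750×29.33 = 80,657.5
After stage 1: salt = 80,657.5 + 5,850×25.06 = 227,258.5; volume = 8,600 m³; S = 26.425 PSU
After stage 2: salt = 227,258.5 + 987×15.65 = 242,705.05; volume = 9,587 m³
S = 242,705.05 / 9,587 = 25.3161 PSU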